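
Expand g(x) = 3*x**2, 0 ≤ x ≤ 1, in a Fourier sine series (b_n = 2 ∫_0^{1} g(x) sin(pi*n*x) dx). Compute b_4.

b_4 = 2 ∫_0^{1} (3*x**2) sin(4*pi*x) dx.
Integrating by parts twice (tabular method), an antiderivative of (3*x**2) sin(4*pi*x) is -3*x**2*cos(4*pi*x)/(4*pi) + 3*x*sin(4*pi*x)/(8*pi**2) + 3*cos(4*pi*x)/(32*pi**3); evaluating from 0 to 1: ∫_{0}^{1} (3*x**2) sin(4*pi*x) dx = (3*(1 - 8*pi**2)/(32*pi**3)) - (3/(32*pi**3)) = -3/(4*pi).
Hence b_4 = 2·(-3/(4*pi)) = -3/(2*pi).

-3/(2*pi)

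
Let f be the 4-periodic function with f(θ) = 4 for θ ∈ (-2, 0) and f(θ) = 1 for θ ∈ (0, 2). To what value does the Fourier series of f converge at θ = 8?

θ = 8 differs from θ = 0 by 2 full period(s), and the series is 4-periodic.
At θ = 0 the one-sided limits are f(0^-) = 4 and f(0^+) = 1.
By Dirichlet's theorem the series converges to their average, [(4) + (1)]/2 = 5/2.

5/2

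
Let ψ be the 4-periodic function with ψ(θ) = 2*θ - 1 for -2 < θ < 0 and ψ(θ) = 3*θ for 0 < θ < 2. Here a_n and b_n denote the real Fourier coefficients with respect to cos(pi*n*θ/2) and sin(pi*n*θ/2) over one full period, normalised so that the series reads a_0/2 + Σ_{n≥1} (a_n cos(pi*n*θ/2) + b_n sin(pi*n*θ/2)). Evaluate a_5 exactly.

a_5 = 1/2 ∫_{-2}^{2} ψ(θ) cos(5*pi*θ/2) dθ.
Split the integral at the breakpoints.
Integrating by parts (boundary term plus one more integral), an antiderivative of (2*θ - 1) cos(5*pi*θ/2) is 4*θ*sin(5*pi*θ/2)/(5*pi) - 2*sin(5*pi*θ/2)/(5*pi) + 8*cos(5*pi*θ/2)/(25*pi**2); evaluating from -2 to 0: ∫_{-2}^{0} (2*θ - 1) cos(5*pi*θ/2) dθ = (8/(25*pi**2)) - (-8/(25*pi**2)) = 16/(25*pi**2).
Integrating by parts (boundary term plus one more integral), an antiderivative of (3*θ) cos(5*pi*θ/2) is 6*θ*sin(5*pi*θ/2)/(5*pi) + 12*cos(5*pi*θ/2)/(25*pi**2); evaluating from 0 to 2: ∫_{0}^{2} (3*θ) cos(5*pi*θ/2) dθ = (-12/(25*pi**2)) - (12/(25*pi**2)) = -24/(25*pi**2).
Summing the pieces and multiplying by (1/2) gives a_5 = -4/(25*pi**2).

-4/(25*pi**2)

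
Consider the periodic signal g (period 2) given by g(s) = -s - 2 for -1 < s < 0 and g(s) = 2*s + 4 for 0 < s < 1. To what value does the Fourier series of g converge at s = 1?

At s = 1 the one-sided limits are g(1^-) = 6 and g(1^+) = -1.
By Dirichlet's theorem the series converges to their average, [(6) + (-1)]/2 = 5/2.

5/2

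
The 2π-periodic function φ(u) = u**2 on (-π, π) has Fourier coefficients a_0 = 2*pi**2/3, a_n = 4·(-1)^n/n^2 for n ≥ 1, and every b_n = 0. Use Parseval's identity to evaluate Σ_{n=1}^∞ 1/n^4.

Parseval: a_0^2/2 + Σ a_n^2 = (1/π) ∫_{-π}^{π} φ(u)^2 du = 2*pi**4/5.
Subtract a_0^2/2 = 2*pi**4/9: Σ a_n^2 = 8*pi**4/45.
Since a_n^2 = 16/n^4, Σ 1/n^4 = pi**4/90.

pi**4/90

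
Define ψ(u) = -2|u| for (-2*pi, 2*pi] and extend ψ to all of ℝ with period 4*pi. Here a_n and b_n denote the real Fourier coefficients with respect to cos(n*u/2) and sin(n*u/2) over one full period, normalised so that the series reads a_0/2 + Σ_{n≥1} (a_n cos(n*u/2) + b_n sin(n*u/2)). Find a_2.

0

a_2 = (1/(2*pi)) ∫_{-2*pi}^{2*pi} ψ(u) cos(u) du.
ψ is even and cos(u) is even, so the integrand is even and a_2 = 1/pi ∫_0^{2*pi} ψ(u) cos(u) du.
Integrating by parts (boundary term plus one more integral), an antiderivative of (-2*u) cos(u) is -2*u*sin(u) - 2*cos(u); evaluating from 0 to 2*pi: ∫_{0}^{2*pi} (-2*u) cos(u) du = (-2) - (-2) = 0.
Hence a_2 = (1/pi)·(0) = 0.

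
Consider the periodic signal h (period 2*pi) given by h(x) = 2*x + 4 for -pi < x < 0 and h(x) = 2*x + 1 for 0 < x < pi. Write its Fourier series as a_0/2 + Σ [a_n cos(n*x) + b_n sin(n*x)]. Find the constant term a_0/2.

a_0 = 1/pi ∫_{-pi}^{pi} h(x) dx = 1/pi · (5*pi) = 5.
So the constant term a_0/2 = 5/2.

5/2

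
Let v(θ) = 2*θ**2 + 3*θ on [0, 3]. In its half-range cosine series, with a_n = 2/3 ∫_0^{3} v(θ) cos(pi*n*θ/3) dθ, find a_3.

a_3 = 2/3 ∫_0^{3} (2*θ**2 + 3*θ) cos(pi*θ) dθ.
Integrating by parts twice (tabular method), an antiderivative of (2*θ**2 + 3*θ) cos(pi*θ) is 2*θ**2*sin(pi*θ)/pi + 3*θ*sin(pi*θ)/pi + 4*θ*cos(pi*θ)/pi**2 - 4*sin(pi*θ)/pi**3 + 3*cos(pi*θ)/pi**2; evaluating from 0 to 3: ∫_{0}^{3} (2*θ**2 + 3*θ) cos(pi*θ) dθ = (-15/pi**2) - (3/pi**2) = -18/pi**2.
Hence a_3 = (2/3)·(-18/pi**2) = -12/pi**2.

-12/pi**2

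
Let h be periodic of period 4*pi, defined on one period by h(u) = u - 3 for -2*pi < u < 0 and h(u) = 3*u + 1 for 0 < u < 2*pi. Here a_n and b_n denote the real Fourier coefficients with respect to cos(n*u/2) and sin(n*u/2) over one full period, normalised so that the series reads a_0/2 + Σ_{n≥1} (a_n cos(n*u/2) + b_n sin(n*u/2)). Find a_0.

-2 + 2*pi

a_0 = (1/(2*pi)) ∫_{-2*pi}^{2*pi} h(u) du = (1/(2*pi)) · (4*pi*(-1 + pi)) = -2 + 2*pi.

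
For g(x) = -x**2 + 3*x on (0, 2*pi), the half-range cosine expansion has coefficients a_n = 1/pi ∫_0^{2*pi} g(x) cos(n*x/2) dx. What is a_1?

16 - 24/pi

a_1 = 1/pi ∫_0^{2*pi} (-x**2 + 3*x) cos(x/2) dx.
Integrating by parts twice (tabular method), an antiderivative of (-x**2 + 3*x) cos(x/2) is -2*x**2*sin(x/2) + 6*x*sin(x/2) - 8*x*cos(x/2) + 16*sin(x/2) + 12*cos(x/2); evaluating from 0 to 2*pi: ∫_{0}^{2*pi} (-x**2 + 3*x) cos(x/2) dx = (-12 + 16*pi) - (12) = -24 + 16*pi.
Hence a_1 = (1/pi)·(-24 + 16*pi) = 16 - 24/pi.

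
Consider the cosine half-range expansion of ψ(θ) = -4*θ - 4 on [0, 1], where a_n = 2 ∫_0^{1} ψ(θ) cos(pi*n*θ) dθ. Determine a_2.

0

a_2 = 2 ∫_0^{1} (-4*θ - 4) cos(2*pi*θ) dθ.
Integrating by parts (boundary term plus one more integral), an antiderivative of (-4*θ - 4) cos(2*pi*θ) is -2*θ*sin(2*pi*θ)/pi - 2*sin(2*pi*θ)/pi - cos(2*pi*θ)/pi**2; evaluating from 0 to 1: ∫_{0}^{1} (-4*θ - 4) cos(2*pi*θ) dθ = (-1/pi**2) - (-1/pi**2) = 0.
Hence a_2 = 2·(0) = 0.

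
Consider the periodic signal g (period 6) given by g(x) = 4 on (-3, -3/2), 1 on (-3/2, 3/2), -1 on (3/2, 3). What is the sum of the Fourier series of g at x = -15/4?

x = -15/4 differs from x = 9/4 by -1 full period(s), and the series is 6-periodic.
g is continuous at x = 9/4 with value -1, so the series converges to -1 there.

-1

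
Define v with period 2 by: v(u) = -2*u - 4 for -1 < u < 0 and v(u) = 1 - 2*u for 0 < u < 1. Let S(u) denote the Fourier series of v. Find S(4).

u = 4 differs from u = 0 by 2 full period(s), and the series is 2-periodic.
At u = 0 the one-sided limits are v(0^-) = -4 and v(0^+) = 1.
By Dirichlet's theorem the series converges to their average, [(-4) + (1)]/2 = -3/2.

-3/2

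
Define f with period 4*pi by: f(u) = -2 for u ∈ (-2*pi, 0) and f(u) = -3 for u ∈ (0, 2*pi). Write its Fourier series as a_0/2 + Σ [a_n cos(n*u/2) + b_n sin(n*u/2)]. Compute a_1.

0

a_1 = (1/(2*pi)) ∫_{-2*pi}^{2*pi} f(u) cos(u/2) du.
Split the integral at the breakpoints.
Directly, an antiderivative of (-2) cos(u/2) is -4*sin(u/2); evaluating from -2*pi to 0: ∫_{-2*pi}^{0} (-2) cos(u/2) du = (0) - (0) = 0.
Directly, an antiderivative of (-3) cos(u/2) is -6*sin(u/2); evaluating from 0 to 2*pi: ∫_{0}^{2*pi} (-3) cos(u/2) du = (0) - (0) = 0.
Summing the pieces and multiplying by (1/(2*pi)) gives a_1 = 0.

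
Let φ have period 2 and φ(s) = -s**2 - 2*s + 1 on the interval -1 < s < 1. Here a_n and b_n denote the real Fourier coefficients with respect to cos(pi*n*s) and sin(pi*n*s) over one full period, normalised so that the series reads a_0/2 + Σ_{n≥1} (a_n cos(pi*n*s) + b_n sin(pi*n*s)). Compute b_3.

-4/(3*pi)

b_3 = ∫_{-1}^{1} φ(s) sin(3*pi*s) ds.
Integrating by parts twice (tabular method), an antiderivative of (-s**2 - 2*s + 1) sin(3*pi*s) is s**2*cos(3*pi*s)/(3*pi) - 2*s*sin(3*pi*s)/(9*pi**2) + 2*s*cos(3*pi*s)/(3*pi) - 2*sin(3*pi*s)/(9*pi**2) - cos(3*pi*s)/(3*pi) - 2*cos(3*pi*s)/(27*pi**3); evaluating from -1 to 1: ∫_{-1}^{1} (-s**2 - 2*s + 1) sin(3*pi*s) ds = (2*(1 - 9*pi**2)/(27*pi**3)) - (2*(1 + 9*pi**2)/(27*pi**3)) = -4/(3*pi).
Hence b_3 = -4/(3*pi).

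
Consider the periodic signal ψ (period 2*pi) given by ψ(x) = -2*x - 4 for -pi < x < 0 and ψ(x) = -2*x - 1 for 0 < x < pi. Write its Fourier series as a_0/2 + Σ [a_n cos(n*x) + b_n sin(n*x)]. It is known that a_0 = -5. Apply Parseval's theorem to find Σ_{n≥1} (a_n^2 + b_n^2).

Parseval: a_0^2/2 + Σ_{n≥1} (a_n^2+b_n^2) = 1/pi ∫_{-pi}^{pi} ψ(x)^2 dx = -6*pi + 17 + 8*pi**2/3.
Subtract a_0^2/2 = 25/2: Σ (a_n^2+b_n^2) = -6*pi + 9/2 + 8*pi**2/3.

-6*pi + 9/2 + 8*pi**2/3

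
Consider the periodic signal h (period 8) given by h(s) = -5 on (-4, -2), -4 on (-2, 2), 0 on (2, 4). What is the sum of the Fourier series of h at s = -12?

-5/2

s = -12 differs from s = -4 by -1 full period(s), and the series is 8-periodic.
At s = -4 the one-sided limits are h(-4^-) = 0 and h(-4^+) = -5.
By Dirichlet's theorem the series converges to their average, [(0) + (-5)]/2 = -5/2.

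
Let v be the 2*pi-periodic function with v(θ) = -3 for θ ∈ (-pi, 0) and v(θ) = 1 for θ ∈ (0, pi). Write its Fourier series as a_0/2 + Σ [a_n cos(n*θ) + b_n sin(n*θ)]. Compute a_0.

a_0 = 1/pi ∫_{-pi}^{pi} v(θ) dθ = 1/pi · (-2*pi) = -2.

-2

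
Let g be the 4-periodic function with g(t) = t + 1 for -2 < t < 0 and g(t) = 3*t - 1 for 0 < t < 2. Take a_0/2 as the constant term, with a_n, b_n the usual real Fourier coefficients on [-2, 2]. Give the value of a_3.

-8/(9*pi**2)

a_3 = 1/2 ∫_{-2}^{2} g(t) cos(3*pi*t/2) dt.
Split the integral at the breakpoints.
Integrating by parts (boundary term plus one more integral), an antiderivative of (t + 1) cos(3*pi*t/2) is 2*t*sin(3*pi*t/2)/(3*pi) + 2*sin(3*pi*t/2)/(3*pi) + 4*cos(3*pi*t/2)/(9*pi**2); evaluating from -2 to 0: ∫_{-2}^{0} (t + 1) cos(3*pi*t/2) dt = (4/(9*pi**2)) - (-4/(9*pi**2)) = 8/(9*pi**2).
Integrating by parts (boundary term plus one more integral), an antiderivative of (3*t - 1) cos(3*pi*t/2) is 2*t*sin(3*pi*t/2)/pi - 2*sin(3*pi*t/2)/(3*pi) + 4*cos(3*pi*t/2)/(3*pi**2); evaluating from 0 to 2: ∫_{0}^{2} (3*t - 1) cos(3*pi*t/2) dt = (-4/(3*pi**2)) - (4/(3*pi**2)) = -8/(3*pi**2).
Summing the pieces and multiplying by (1/2) gives a_3 = -8/(9*pi**2).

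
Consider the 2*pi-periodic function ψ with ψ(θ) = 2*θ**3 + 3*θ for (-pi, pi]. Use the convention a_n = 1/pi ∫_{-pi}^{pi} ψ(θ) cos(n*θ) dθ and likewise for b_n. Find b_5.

b_5 = 1/pi ∫_{-pi}^{pi} ψ(θ) sin(5*θ) dθ.
ψ is odd and sin(5*θ) is odd, so the integrand is even and b_5 = 2/pi ∫_0^{pi} ψ(θ) sin(5*θ) dθ.
Integrating by parts three times (tabular method), an antiderivative of (2*θ**3 + 3*θ) sin(5*θ) is -2*θ**3*cos(5*θ)/5 + 6*θ**2*sin(5*θ)/25 - 63*θ*cos(5*θ)/125 + 63*sin(5*θ)/625; evaluating from 0 to pi: ∫_{0}^{pi} (2*θ**3 + 3*θ) sin(5*θ) dθ = (pi*(63 + 50*pi**2)/125) - (0) = pi*(63 + 50*pi**2)/125.
Hence b_5 = (2/pi)·(pi*(63 + 50*pi**2)/125) = 126/125 + 4*pi**2/5.

126/125 + 4*pi**2/5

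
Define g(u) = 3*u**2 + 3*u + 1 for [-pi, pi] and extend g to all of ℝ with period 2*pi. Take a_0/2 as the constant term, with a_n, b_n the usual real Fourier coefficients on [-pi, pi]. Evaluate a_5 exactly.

a_5 = 1/pi ∫_{-pi}^{pi} g(u) cos(5*u) du.
Integrating by parts twice (tabular method), an antiderivative of (3*u**2 + 3*u + 1) cos(5*u) is 3*u**2*sin(5*u)/5 + 3*u*sin(5*u)/5 + 6*u*cos(5*u)/25 + 19*sin(5*u)/125 + 3*cos(5*u)/25; evaluating from -pi to pi: ∫_{-pi}^{pi} (3*u**2 + 3*u + 1) cos(5*u) du = (-6*pi/25 - 3/25) - (-3/25 + 6*pi/25) = -12*pi/25.
Hence a_5 = (1/pi)·(-12*pi/25) = -12/25.

-12/25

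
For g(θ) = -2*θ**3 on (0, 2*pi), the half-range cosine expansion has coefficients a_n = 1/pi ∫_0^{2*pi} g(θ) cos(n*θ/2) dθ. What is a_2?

a_2 = 1/pi ∫_0^{2*pi} (-2*θ**3) cos(θ) dθ.
Integrating by parts three times (tabular method), an antiderivative of (-2*θ**3) cos(θ) is -2*θ**3*sin(θ) - 6*θ**2*cos(θ) + 12*θ*sin(θ) + 12*cos(θ); evaluating from 0 to 2*pi: ∫_{0}^{2*pi} (-2*θ**3) cos(θ) dθ = (12 - 24*pi**2) - (12) = -24*pi**2.
Hence a_2 = (1/pi)·(-24*pi**2) = -24*pi.

-24*pi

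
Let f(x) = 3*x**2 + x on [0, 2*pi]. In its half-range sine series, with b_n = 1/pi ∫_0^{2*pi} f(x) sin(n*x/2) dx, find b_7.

b_7 = 1/pi ∫_0^{2*pi} (3*x**2 + x) sin(7*x/2) dx.
Integrating by parts twice (tabular method), an antiderivative of (3*x**2 + x) sin(7*x/2) is -6*x**2*cos(7*x/2)/7 + 24*x*sin(7*x/2)/49 - 2*x*cos(7*x/2)/7 + 4*sin(7*x/2)/49 + 48*cos(7*x/2)/343; evaluating from 0 to 2*pi: ∫_{0}^{2*pi} (3*x**2 + x) sin(7*x/2) dx = (-48/343 + 4*pi/7 + 24*pi**2/7) - (48/343) = -96/343 + 4*pi/7 + 24*pi**2/7.
Hence b_7 = (1/pi)·(-96/343 + 4*pi/7 + 24*pi**2/7) = 4*(-24 + 49*pi + 294*pi**2)/(343*pi).

4*(-24 + 49*pi + 294*pi**2)/(343*pi)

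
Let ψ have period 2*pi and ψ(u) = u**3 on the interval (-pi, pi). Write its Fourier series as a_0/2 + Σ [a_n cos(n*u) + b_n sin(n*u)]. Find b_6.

1/18 - pi**2/3

b_6 = 1/pi ∫_{-pi}^{pi} ψ(u) sin(6*u) du.
ψ is odd and sin(6*u) is odd, so the integrand is even and b_6 = 2/pi ∫_0^{pi} ψ(u) sin(6*u) du.
Integrating by parts three times (tabular method), an antiderivative of (u**3) sin(6*u) is -u**3*cos(6*u)/6 + u**2*sin(6*u)/12 + u*cos(6*u)/36 - sin(6*u)/216; evaluating from 0 to pi: ∫_{0}^{pi} (u**3) sin(6*u) du = (-pi**3/6 + pi/36) - (0) = -pi**3/6 + pi/36.
Hence b_6 = (2/pi)·(-pi**3/6 + pi/36) = 1/18 - pi**2/3.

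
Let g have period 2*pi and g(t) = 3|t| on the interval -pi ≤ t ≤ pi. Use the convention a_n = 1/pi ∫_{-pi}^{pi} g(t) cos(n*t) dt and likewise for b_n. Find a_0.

3*pi

a_0 = 1/pi ∫_{-pi}^{pi} g(t) dt = 1/pi · (3*pi**2) = 3*pi.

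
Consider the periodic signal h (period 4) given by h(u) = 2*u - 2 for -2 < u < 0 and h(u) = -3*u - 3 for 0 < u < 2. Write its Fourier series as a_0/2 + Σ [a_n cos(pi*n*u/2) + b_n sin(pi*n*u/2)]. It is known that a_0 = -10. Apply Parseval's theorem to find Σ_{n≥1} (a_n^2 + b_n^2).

19/3

Parseval: a_0^2/2 + Σ_{n≥1} (a_n^2+b_n^2) = 1/2 ∫_{-2}^{2} h(u)^2 du = 169/3.
Subtract a_0^2/2 = 50: Σ (a_n^2+b_n^2) = 19/3.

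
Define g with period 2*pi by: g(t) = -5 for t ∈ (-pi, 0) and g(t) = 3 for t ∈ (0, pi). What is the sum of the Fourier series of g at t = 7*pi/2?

t = 7*pi/2 differs from t = -pi/2 by 2 full period(s), and the series is 2*pi-periodic.
g is continuous at t = -pi/2 with value -5, so the series converges to -5 there.

-5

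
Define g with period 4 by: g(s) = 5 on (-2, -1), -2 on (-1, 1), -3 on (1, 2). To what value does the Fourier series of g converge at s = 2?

1

s = 2 differs from s = -2 by 1 full period(s), and the series is 4-periodic.
At s = -2 the one-sided limits are g(-2^-) = -3 and g(-2^+) = 5.
By Dirichlet's theorem the series converges to their average, [(-3) + (5)]/2 = 1.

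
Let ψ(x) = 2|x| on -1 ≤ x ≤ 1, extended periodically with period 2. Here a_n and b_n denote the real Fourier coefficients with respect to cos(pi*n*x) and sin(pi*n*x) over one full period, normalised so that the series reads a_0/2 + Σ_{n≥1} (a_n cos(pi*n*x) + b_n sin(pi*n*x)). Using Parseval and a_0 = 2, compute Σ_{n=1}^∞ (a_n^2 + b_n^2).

2/3

Parseval: a_0^2/2 + Σ_{n≥1} (a_n^2+b_n^2) = ∫_{-1}^{1} ψ(x)^2 dx = 8/3.
Subtract a_0^2/2 = 2: Σ (a_n^2+b_n^2) = 2/3.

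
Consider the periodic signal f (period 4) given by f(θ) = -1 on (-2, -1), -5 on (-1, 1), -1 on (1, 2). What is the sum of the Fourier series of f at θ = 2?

-1

f is continuous at θ = 2 with value -1, so the series converges to -1 there.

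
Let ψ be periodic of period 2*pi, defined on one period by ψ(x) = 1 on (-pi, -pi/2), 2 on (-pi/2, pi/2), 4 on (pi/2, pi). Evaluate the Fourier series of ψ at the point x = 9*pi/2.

x = 9*pi/2 differs from x = pi/2 by 2 full period(s), and the series is 2*pi-periodic.
At x = pi/2 the one-sided limits are ψ(pi/2^-) = 2 and ψ(pi/2^+) = 4.
By Dirichlet's theorem the series converges to their average, [(2) + (4)]/2 = 3.

3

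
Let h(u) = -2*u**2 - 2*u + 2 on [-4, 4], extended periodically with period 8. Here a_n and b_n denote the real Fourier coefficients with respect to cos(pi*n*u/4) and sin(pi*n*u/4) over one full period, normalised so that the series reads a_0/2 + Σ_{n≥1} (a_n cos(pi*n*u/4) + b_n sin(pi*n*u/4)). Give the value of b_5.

-16/(5*pi)

b_5 = 1/4 ∫_{-4}^{4} h(u) sin(5*pi*u/4) du.
Integrating by parts twice (tabular method), an antiderivative of (-2*u**2 - 2*u + 2) sin(5*pi*u/4) is 8*u**2*cos(5*pi*u/4)/(5*pi) - 64*u*sin(5*pi*u/4)/(25*pi**2) + 8*u*cos(5*pi*u/4)/(5*pi) - 32*sin(5*pi*u/4)/(25*pi**2) - 8*cos(5*pi*u/4)/(5*pi) - 256*cos(5*pi*u/4)/(125*pi**3); evaluating from -4 to 4: ∫_{-4}^{4} (-2*u**2 - 2*u + 2) sin(5*pi*u/4) du = (8*(32 - 475*pi**2)/(125*pi**3)) - (8*(32 - 275*pi**2)/(125*pi**3)) = -64/(5*pi).
Hence b_5 = (1/4)·(-64/(5*pi)) = -16/(5*pi).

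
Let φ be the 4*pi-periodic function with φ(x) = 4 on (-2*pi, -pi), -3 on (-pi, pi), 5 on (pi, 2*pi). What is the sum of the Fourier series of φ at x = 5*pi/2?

x = 5*pi/2 differs from x = -3*pi/2 by 1 full period(s), and the series is 4*pi-periodic.
φ is continuous at x = -3*pi/2 with value 4, so the series converges to 4 there.

4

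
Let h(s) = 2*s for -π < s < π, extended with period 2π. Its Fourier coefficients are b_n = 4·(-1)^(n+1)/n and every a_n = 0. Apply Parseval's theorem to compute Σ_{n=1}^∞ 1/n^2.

Parseval: Σ b_n^2 = (1/π) ∫_{-π}^{π} h(s)^2 ds = 8*pi**2/3.
Σ b_n^2 = Σ 16/n^2, so Σ 1/n^2 = (8*pi**2/3)/16 = pi**2/6.

pi**2/6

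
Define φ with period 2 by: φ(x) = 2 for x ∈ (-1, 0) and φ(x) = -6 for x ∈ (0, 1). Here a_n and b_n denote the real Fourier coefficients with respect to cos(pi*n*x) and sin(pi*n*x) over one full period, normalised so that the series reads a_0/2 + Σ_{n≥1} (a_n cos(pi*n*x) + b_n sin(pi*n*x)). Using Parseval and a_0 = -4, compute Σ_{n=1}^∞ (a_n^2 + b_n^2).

Parseval: a_0^2/2 + Σ_{n≥1} (a_n^2+b_n^2) = ∫_{-1}^{1} φ(x)^2 dx = 40.
Subtract a_0^2/2 = 8: Σ (a_n^2+b_n^2) = 32.

32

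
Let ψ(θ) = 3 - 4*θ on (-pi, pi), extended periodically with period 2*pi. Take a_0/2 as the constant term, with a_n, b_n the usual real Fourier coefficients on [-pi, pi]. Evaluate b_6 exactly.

b_6 = 1/pi ∫_{-pi}^{pi} ψ(θ) sin(6*θ) dθ.
Integrating by parts (boundary term plus one more integral), an antiderivative of (3 - 4*θ) sin(6*θ) is 2*θ*cos(6*θ)/3 - sin(6*θ)/9 - cos(6*θ)/2; evaluating from -pi to pi: ∫_{-pi}^{pi} (3 - 4*θ) sin(6*θ) dθ = (-1/2 + 2*pi/3) - (-2*pi/3 - 1/2) = 4*pi/3.
Hence b_6 = (1/pi)·(4*pi/3) = 4/3.

4/3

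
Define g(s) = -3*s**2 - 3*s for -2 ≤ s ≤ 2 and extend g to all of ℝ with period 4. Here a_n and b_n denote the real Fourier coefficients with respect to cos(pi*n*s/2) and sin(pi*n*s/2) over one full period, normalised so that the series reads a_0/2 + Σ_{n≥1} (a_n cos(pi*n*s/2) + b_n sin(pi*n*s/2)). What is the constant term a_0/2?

a_0 = 1/2 ∫_{-2}^{2} g(s) ds = 1/2 · (-16) = -8.
So the constant term a_0/2 = -4.

-4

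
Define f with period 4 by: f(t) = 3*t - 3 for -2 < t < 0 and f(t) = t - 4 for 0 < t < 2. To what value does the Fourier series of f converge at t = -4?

-7/2

t = -4 differs from t = 0 by -1 full period(s), and the series is 4-periodic.
At t = 0 the one-sided limits are f(0^-) = -3 and f(0^+) = -4.
By Dirichlet's theorem the series converges to their average, [(-3) + (-4)]/2 = -7/2.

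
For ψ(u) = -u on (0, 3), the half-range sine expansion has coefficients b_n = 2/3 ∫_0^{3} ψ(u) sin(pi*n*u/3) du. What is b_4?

b_4 = 2/3 ∫_0^{3} (-u) sin(4*pi*u/3) du.
Integrating by parts (boundary term plus one more integral), an antiderivative of (-u) sin(4*pi*u/3) is 3*u*cos(4*pi*u/3)/(4*pi) - 9*sin(4*pi*u/3)/(16*pi**2); evaluating from 0 to 3: ∫_{0}^{3} (-u) sin(4*pi*u/3) du = (9/(4*pi)) - (0) = 9/(4*pi).
Hence b_4 = (2/3)·(9/(4*pi)) = 3/(2*pi).

3/(2*pi)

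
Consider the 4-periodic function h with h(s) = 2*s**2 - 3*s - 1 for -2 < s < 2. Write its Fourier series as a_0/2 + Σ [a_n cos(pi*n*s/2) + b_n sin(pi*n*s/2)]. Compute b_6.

b_6 = 1/2 ∫_{-2}^{2} h(s) sin(3*pi*s) ds.
Integrating by parts twice (tabular method), an antiderivative of (2*s**2 - 3*s - 1) sin(3*pi*s) is -2*s**2*cos(3*pi*s)/(3*pi) + 4*s*sin(3*pi*s)/(9*pi**2) + s*cos(3*pi*s)/pi - sin(3*pi*s)/(3*pi**2) + 4*cos(3*pi*s)/(27*pi**3) + cos(3*pi*s)/(3*pi); evaluating from -2 to 2: ∫_{-2}^{2} (2*s**2 - 3*s - 1) sin(3*pi*s) ds = ((4 - 9*pi**2)/(27*pi**3)) - ((4 - 117*pi**2)/(27*pi**3)) = 4/pi.
Hence b_6 = (1/2)·(4/pi) = 2/pi.

2/pi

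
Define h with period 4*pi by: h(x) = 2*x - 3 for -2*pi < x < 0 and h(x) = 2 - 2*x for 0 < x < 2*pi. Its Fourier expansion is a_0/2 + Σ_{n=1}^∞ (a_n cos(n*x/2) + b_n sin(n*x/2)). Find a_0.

-4*pi - 1

a_0 = (1/(2*pi)) ∫_{-2*pi}^{2*pi} h(x) dx = (1/(2*pi)) · (-2*pi*(1 + 4*pi)) = -4*pi - 1.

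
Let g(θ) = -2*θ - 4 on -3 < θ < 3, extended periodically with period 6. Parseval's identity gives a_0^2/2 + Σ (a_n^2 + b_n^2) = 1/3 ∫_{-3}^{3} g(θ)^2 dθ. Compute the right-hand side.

1/3 ∫_{-3}^{3} g(θ)^2 dθ = 1/3 · (168) = 56.

56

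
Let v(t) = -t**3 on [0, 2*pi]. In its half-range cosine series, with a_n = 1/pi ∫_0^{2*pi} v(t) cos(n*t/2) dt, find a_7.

48*(-4 + 49*pi**2)/(2401*pi)

a_7 = 1/pi ∫_0^{2*pi} (-t**3) cos(7*t/2) dt.
Integrating by parts three times (tabular method), an antiderivative of (-t**3) cos(7*t/2) is -2*t**3*sin(7*t/2)/7 - 12*t**2*cos(7*t/2)/49 + 48*t*sin(7*t/2)/343 + 96*cos(7*t/2)/2401; evaluating from 0 to 2*pi: ∫_{0}^{2*pi} (-t**3) cos(7*t/2) dt = (-96/2401 + 48*pi**2/49) - (96/2401) = -192/2401 + 48*pi**2/49.
Hence a_7 = (1/pi)·(-192/2401 + 48*pi**2/49) = 48*(-4 + 49*pi**2)/(2401*pi).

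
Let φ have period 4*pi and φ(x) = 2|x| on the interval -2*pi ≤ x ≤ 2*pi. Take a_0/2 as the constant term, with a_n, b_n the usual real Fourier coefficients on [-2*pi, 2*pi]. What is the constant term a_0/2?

a_0 = (1/(2*pi)) ∫_{-2*pi}^{2*pi} φ(x) dx = (1/(2*pi)) · (8*pi**2) = 4*pi.
So the constant term a_0/2 = 2*pi.

2*pi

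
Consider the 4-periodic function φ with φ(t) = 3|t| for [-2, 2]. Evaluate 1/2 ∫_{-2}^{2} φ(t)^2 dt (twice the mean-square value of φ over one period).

1/2 ∫_{-2}^{2} φ(t)^2 dt = 1/2 · (48) = 24.

24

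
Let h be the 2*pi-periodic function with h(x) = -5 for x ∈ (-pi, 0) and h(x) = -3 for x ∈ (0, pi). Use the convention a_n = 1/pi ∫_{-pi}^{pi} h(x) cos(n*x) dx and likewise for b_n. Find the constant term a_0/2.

-4

a_0 = 1/pi ∫_{-pi}^{pi} h(x) dx = 1/pi · (-8*pi) = -8.
So the constant term a_0/2 = -4.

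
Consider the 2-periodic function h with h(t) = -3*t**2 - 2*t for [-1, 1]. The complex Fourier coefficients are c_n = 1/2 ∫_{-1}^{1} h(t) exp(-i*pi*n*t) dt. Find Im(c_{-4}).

Since h is real-valued, Im(c_{-4}) = -1/2 ∫_{-1}^{1} h(t) sin(-4*pi*t) dt = b_{4}/2.
Integrating by parts twice (tabular method), an antiderivative of (-3*t**2 - 2*t) sin(-4*pi*t) is -3*t**2*cos(4*pi*t)/(4*pi) + 3*t*sin(4*pi*t)/(8*pi**2) - t*cos(4*pi*t)/(2*pi) + sin(4*pi*t)/(8*pi**2) + 3*cos(4*pi*t)/(32*pi**3); evaluating from -1 to 1: ∫_{-1}^{1} (-3*t**2 - 2*t) sin(-4*pi*t) dt = ((3 - 40*pi**2)/(32*pi**3)) - ((3 - 8*pi**2)/(32*pi**3)) = -1/pi.
Hence Im(c_{-4}) = (-1/2)·(-1/pi) = 1/(2*pi).

1/(2*pi)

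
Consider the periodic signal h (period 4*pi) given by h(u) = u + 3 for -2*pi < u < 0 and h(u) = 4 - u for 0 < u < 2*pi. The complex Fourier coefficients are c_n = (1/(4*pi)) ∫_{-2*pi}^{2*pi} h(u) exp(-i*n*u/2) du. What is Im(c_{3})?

Since h is real-valued, Im(c_{3}) = -(1/(4*pi)) ∫_{-2*pi}^{2*pi} h(u) sin(3*u/2) du = -b_{3}/2.
Split the integral at the breakpoints.
Integrating by parts (boundary term plus one more integral), an antiderivative of (u + 3) sin(3*u/2) is -2*u*cos(3*u/2)/3 + 4*sin(3*u/2)/9 - 2*cos(3*u/2); evaluating from -2*pi to 0: ∫_{-2*pi}^{0} (u + 3) sin(3*u/2) du = (-2) - (2 - 4*pi/3) = -4 + 4*pi/3.
Integrating by parts (boundary term plus one more integral), an antiderivative of (4 - u) sin(3*u/2) is 2*u*cos(3*u/2)/3 - 4*sin(3*u/2)/9 - 8*cos(3*u/2)/3; evaluating from 0 to 2*pi: ∫_{0}^{2*pi} (4 - u) sin(3*u/2) du = (8/3 - 4*pi/3) - (-8/3) = 16/3 - 4*pi/3.
So ∫_{-2*pi}^{2*pi} h(u) sin(3*u/2) du = 4/3.
Hence Im(c_{3}) = (-1/(4*pi))·(4/3) = -1/(3*pi).

-1/(3*pi)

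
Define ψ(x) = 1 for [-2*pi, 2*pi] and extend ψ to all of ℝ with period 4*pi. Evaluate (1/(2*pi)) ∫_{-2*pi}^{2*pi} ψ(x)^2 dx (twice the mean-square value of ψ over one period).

(1/(2*pi)) ∫_{-2*pi}^{2*pi} ψ(x)^2 dx = (1/(2*pi)) · (4*pi) = 2.

2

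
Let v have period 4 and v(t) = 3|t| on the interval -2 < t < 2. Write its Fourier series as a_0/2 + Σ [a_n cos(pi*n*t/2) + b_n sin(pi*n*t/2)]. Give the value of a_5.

-24/(25*pi**2)

a_5 = 1/2 ∫_{-2}^{2} v(t) cos(5*pi*t/2) dt.
v is even and cos(5*pi*t/2) is even, so the integrand is even and a_5 = ∫_0^{2} v(t) cos(5*pi*t/2) dt.
Integrating by parts (boundary term plus one more integral), an antiderivative of (3*t) cos(5*pi*t/2) is 6*t*sin(5*pi*t/2)/(5*pi) + 12*cos(5*pi*t/2)/(25*pi**2); evaluating from 0 to 2: ∫_{0}^{2} (3*t) cos(5*pi*t/2) dt = (-12/(25*pi**2)) - (12/(25*pi**2)) = -24/(25*pi**2).
Hence a_5 = -24/(25*pi**2).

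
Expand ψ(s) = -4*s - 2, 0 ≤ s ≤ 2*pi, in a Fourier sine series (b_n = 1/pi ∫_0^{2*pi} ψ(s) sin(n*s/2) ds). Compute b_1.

-16 - 8/pi

b_1 = 1/pi ∫_0^{2*pi} (-4*s - 2) sin(s/2) ds.
Integrating by parts (boundary term plus one more integral), an antiderivative of (-4*s - 2) sin(s/2) is 8*s*cos(s/2) - 16*sin(s/2) + 4*cos(s/2); evaluating from 0 to 2*pi: ∫_{0}^{2*pi} (-4*s - 2) sin(s/2) ds = (-16*pi - 4) - (4) = -16*pi - 8.
Hence b_1 = (1/pi)·(-16*pi - 8) = -16 - 8/pi.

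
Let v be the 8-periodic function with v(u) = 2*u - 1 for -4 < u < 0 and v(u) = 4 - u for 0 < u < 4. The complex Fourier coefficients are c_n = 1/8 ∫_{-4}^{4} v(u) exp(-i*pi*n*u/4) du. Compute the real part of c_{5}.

Since v is real-valued, Re(c_{5}) = 1/8 ∫_{-4}^{4} v(u) cos(5*pi*u/4) du = a_{5}/2.
Split the integral at the breakpoints.
Integrating by parts (boundary term plus one more integral), an antiderivative of (2*u - 1) cos(5*pi*u/4) is 8*u*sin(5*pi*u/4)/(5*pi) - 4*sin(5*pi*u/4)/(5*pi) + 32*cos(5*pi*u/4)/(25*pi**2); evaluating from -4 to 0: ∫_{-4}^{0} (2*u - 1) cos(5*pi*u/4) du = (32/(25*pi**2)) - (-32/(25*pi**2)) = 64/(25*pi**2).
Integrating by parts (boundary term plus one more integral), an antiderivative of (4 - u) cos(5*pi*u/4) is -4*u*sin(5*pi*u/4)/(5*pi) + 16*sin(5*pi*u/4)/(5*pi) - 16*cos(5*pi*u/4)/(25*pi**2); evaluating from 0 to 4: ∫_{0}^{4} (4 - u) cos(5*pi*u/4) du = (16/(25*pi**2)) - (-16/(25*pi**2)) = 32/(25*pi**2).
So ∫_{-4}^{4} v(u) cos(5*pi*u/4) du = 96/(25*pi**2).
Hence Re(c_{5}) = (1/8)·(96/(25*pi**2)) = 12/(25*pi**2).

12/(25*pi**2)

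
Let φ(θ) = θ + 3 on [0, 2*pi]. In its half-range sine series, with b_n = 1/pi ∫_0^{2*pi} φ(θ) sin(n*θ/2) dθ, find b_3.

4/pi + 4/3

b_3 = 1/pi ∫_0^{2*pi} (θ + 3) sin(3*θ/2) dθ.
Integrating by parts (boundary term plus one more integral), an antiderivative of (θ + 3) sin(3*θ/2) is -2*θ*cos(3*θ/2)/3 + 4*sin(3*θ/2)/9 - 2*cos(3*θ/2); evaluating from 0 to 2*pi: ∫_{0}^{2*pi} (θ + 3) sin(3*θ/2) dθ = (2 + 4*pi/3) - (-2) = 4 + 4*pi/3.
Hence b_3 = (1/pi)·(4 + 4*pi/3) = 4/pi + 4/3.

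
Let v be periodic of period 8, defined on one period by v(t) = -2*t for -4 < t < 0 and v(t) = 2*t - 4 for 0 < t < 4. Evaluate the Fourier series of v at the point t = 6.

4

t = 6 differs from t = -2 by 1 full period(s), and the series is 8-periodic.
v is continuous at t = -2 with value 4, so the series converges to 4 there.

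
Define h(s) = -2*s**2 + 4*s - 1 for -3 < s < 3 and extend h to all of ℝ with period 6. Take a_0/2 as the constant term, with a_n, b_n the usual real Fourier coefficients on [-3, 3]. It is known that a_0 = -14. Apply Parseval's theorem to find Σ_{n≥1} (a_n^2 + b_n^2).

768/5

Parseval: a_0^2/2 + Σ_{n≥1} (a_n^2+b_n^2) = 1/3 ∫_{-3}^{3} h(s)^2 ds = 1258/5.
Subtract a_0^2/2 = 98: Σ (a_n^2+b_n^2) = 768/5.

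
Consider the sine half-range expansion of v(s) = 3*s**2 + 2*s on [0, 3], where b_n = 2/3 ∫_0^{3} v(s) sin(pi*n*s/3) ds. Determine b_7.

6*(-36 + 539*pi**2)/(343*pi**3)

b_7 = 2/3 ∫_0^{3} (3*s**2 + 2*s) sin(7*pi*s/3) ds.
Integrating by parts twice (tabular method), an antiderivative of (3*s**2 + 2*s) sin(7*pi*s/3) is -9*s**2*cos(7*pi*s/3)/(7*pi) + 54*s*sin(7*pi*s/3)/(49*pi**2) - 6*s*cos(7*pi*s/3)/(7*pi) + 18*sin(7*pi*s/3)/(49*pi**2) + 162*cos(7*pi*s/3)/(343*pi**3); evaluating from 0 to 3: ∫_{0}^{3} (3*s**2 + 2*s) sin(7*pi*s/3) ds = (9*(-18 + 539*pi**2)/(343*pi**3)) - (162/(343*pi**3)) = 9*(-36 + 539*pi**2)/(343*pi**3).
Hence b_7 = (2/3)·(9*(-36 + 539*pi**2)/(343*pi**3)) = 6*(-36 + 539*pi**2)/(343*pi**3).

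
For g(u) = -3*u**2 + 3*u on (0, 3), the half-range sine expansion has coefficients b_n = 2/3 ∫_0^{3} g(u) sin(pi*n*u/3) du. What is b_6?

6/pi

b_6 = 2/3 ∫_0^{3} (-3*u**2 + 3*u) sin(2*pi*u) du.
Integrating by parts twice (tabular method), an antiderivative of (-3*u**2 + 3*u) sin(2*pi*u) is 3*u**2*cos(2*pi*u)/(2*pi) - 3*u*sin(2*pi*u)/(2*pi**2) - 3*u*cos(2*pi*u)/(2*pi) + 3*sin(2*pi*u)/(4*pi**2) - 3*cos(2*pi*u)/(4*pi**3); evaluating from 0 to 3: ∫_{0}^{3} (-3*u**2 + 3*u) sin(2*pi*u) du = (-3/(4*pi**3) + 9/pi) - (-3/(4*pi**3)) = 9/pi.
Hence b_6 = (2/3)·(9/pi) = 6/pi.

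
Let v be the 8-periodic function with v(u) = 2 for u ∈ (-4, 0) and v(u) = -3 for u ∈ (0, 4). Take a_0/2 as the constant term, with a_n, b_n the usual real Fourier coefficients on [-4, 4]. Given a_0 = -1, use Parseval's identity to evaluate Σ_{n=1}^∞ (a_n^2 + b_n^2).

25/2

Parseval: a_0^2/2 + Σ_{n≥1} (a_n^2+b_n^2) = 1/4 ∫_{-4}^{4} v(u)^2 du = 13.
Subtract a_0^2/2 = 1/2: Σ (a_n^2+b_n^2) = 25/2.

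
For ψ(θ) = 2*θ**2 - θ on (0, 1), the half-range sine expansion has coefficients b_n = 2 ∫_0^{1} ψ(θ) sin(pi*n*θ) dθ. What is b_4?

-1/(2*pi)

b_4 = 2 ∫_0^{1} (2*θ**2 - θ) sin(4*pi*θ) dθ.
Integrating by parts twice (tabular method), an antiderivative of (2*θ**2 - θ) sin(4*pi*θ) is -θ**2*cos(4*pi*θ)/(2*pi) + θ*sin(4*pi*θ)/(4*pi**2) + θ*cos(4*pi*θ)/(4*pi) - sin(4*pi*θ)/(16*pi**2) + cos(4*pi*θ)/(16*pi**3); evaluating from 0 to 1: ∫_{0}^{1} (2*θ**2 - θ) sin(4*pi*θ) dθ = ((1 - 4*pi**2)/(16*pi**3)) - (1/(16*pi**3)) = -1/(4*pi).
Hence b_4 = 2·(-1/(4*pi)) = -1/(2*pi).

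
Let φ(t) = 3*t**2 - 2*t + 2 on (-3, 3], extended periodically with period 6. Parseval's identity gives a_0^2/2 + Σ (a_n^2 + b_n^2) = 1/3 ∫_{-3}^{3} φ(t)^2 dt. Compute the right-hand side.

1978/5

1/3 ∫_{-3}^{3} φ(t)^2 dt = 1/3 · (5934/5) = 1978/5.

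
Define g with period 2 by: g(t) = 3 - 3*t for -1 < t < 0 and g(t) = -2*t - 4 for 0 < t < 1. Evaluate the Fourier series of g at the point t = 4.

-1/2

t = 4 differs from t = 0 by 2 full period(s), and the series is 2-periodic.
At t = 0 the one-sided limits are g(0^-) = 3 and g(0^+) = -4.
By Dirichlet's theorem the series converges to their average, [(3) + (-4)]/2 = -1/2.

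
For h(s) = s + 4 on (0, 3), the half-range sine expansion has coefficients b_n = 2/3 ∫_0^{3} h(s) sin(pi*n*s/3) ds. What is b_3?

b_3 = 2/3 ∫_0^{3} (s + 4) sin(pi*s) ds.
Integrating by parts (boundary term plus one more integral), an antiderivative of (s + 4) sin(pi*s) is -s*cos(pi*s)/pi + sin(pi*s)/pi**2 - 4*cos(pi*s)/pi; evaluating from 0 to 3: ∫_{0}^{3} (s + 4) sin(pi*s) ds = (7/pi) - (-4/pi) = 11/pi.
Hence b_3 = (2/3)·(11/pi) = 22/(3*pi).

22/(3*pi)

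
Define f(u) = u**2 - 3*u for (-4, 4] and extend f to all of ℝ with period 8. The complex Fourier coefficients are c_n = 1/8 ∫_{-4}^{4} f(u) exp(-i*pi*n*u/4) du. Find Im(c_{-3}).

-4/pi

Since f is real-valued, Im(c_{-3}) = -1/8 ∫_{-4}^{4} f(u) sin(-3*pi*u/4) du = b_{3}/2.
Integrating by parts twice (tabular method), an antiderivative of (u**2 - 3*u) sin(-3*pi*u/4) is 4*u**2*cos(3*pi*u/4)/(3*pi) - 32*u*sin(3*pi*u/4)/(9*pi**2) - 4*u*cos(3*pi*u/4)/pi + 16*sin(3*pi*u/4)/(3*pi**2) - 128*cos(3*pi*u/4)/(27*pi**3); evaluating from -4 to 4: ∫_{-4}^{4} (u**2 - 3*u) sin(-3*pi*u/4) du = (16*(8 - 9*pi**2)/(27*pi**3)) - (16*(8 - 63*pi**2)/(27*pi**3)) = 32/pi.
Hence Im(c_{-3}) = (-1/8)·(32/pi) = -4/pi.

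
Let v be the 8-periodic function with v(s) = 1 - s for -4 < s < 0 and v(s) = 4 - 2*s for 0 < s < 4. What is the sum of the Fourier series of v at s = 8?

s = 8 differs from s = 0 by 1 full period(s), and the series is 8-periodic.
At s = 0 the one-sided limits are v(0^-) = 1 and v(0^+) = 4.
By Dirichlet's theorem the series converges to their average, [(1) + (4)]/2 = 5/2.

5/2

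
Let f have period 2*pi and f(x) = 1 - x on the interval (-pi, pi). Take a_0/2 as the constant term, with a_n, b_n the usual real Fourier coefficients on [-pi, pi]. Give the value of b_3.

b_3 = 1/pi ∫_{-pi}^{pi} f(x) sin(3*x) dx.
Integrating by parts (boundary term plus one more integral), an antiderivative of (1 - x) sin(3*x) is x*cos(3*x)/3 - sin(3*x)/9 - cos(3*x)/3; evaluating from -pi to pi: ∫_{-pi}^{pi} (1 - x) sin(3*x) dx = (1/3 - pi/3) - (1/3 + pi/3) = -2*pi/3.
Hence b_3 = (1/pi)·(-2*pi/3) = -2/3.

-2/3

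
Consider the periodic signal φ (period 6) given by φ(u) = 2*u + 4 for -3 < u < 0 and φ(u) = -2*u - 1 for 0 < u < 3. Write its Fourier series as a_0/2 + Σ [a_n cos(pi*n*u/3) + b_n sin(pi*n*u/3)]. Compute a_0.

-3

a_0 = 1/3 ∫_{-3}^{3} φ(u) du = 1/3 · (-9) = -3.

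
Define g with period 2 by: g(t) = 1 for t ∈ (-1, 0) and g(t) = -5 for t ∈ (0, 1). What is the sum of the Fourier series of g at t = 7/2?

t = 7/2 differs from t = -1/2 by 2 full period(s), and the series is 2-periodic.
g is continuous at t = -1/2 with value 1, so the series converges to 1 there.

1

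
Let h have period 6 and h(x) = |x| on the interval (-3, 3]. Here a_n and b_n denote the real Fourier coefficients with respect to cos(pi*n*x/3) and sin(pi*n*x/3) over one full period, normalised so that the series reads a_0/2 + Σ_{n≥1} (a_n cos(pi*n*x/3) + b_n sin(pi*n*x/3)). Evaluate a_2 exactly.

0

a_2 = 1/3 ∫_{-3}^{3} h(x) cos(2*pi*x/3) dx.
h is even and cos(2*pi*x/3) is even, so the integrand is even and a_2 = 2/3 ∫_0^{3} h(x) cos(2*pi*x/3) dx.
Integrating by parts (boundary term plus one more integral), an antiderivative of (x) cos(2*pi*x/3) is 3*x*sin(2*pi*x/3)/(2*pi) + 9*cos(2*pi*x/3)/(4*pi**2); evaluating from 0 to 3: ∫_{0}^{3} (x) cos(2*pi*x/3) dx = (9/(4*pi**2)) - (9/(4*pi**2)) = 0.
Hence a_2 = (2/3)·(0) = 0.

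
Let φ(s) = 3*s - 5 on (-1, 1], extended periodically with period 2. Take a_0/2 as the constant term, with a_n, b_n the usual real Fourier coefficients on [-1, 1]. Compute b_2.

b_2 = ∫_{-1}^{1} φ(s) sin(2*pi*s) ds.
Integrating by parts (boundary term plus one more integral), an antiderivative of (3*s - 5) sin(2*pi*s) is -3*s*cos(2*pi*s)/(2*pi) + 3*sin(2*pi*s)/(4*pi**2) + 5*cos(2*pi*s)/(2*pi); evaluating from -1 to 1: ∫_{-1}^{1} (3*s - 5) sin(2*pi*s) ds = (1/pi) - (4/pi) = -3/pi.
Hence b_2 = -3/pi.

-3/pi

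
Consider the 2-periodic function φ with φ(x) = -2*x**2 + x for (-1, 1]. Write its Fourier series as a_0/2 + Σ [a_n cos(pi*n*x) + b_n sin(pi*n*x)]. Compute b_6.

b_6 = ∫_{-1}^{1} φ(x) sin(6*pi*x) dx.
Integrating by parts twice (tabular method), an antiderivative of (-2*x**2 + x) sin(6*pi*x) is x**2*cos(6*pi*x)/(3*pi) - x*sin(6*pi*x)/(9*pi**2) - x*cos(6*pi*x)/(6*pi) + sin(6*pi*x)/(36*pi**2) - cos(6*pi*x)/(54*pi**3); evaluating from -1 to 1: ∫_{-1}^{1} (-2*x**2 + x) sin(6*pi*x) dx = ((-1 + 9*pi**2)/(54*pi**3)) - ((-1 + 27*pi**2)/(54*pi**3)) = -1/(3*pi).
Hence b_6 = -1/(3*pi).

-1/(3*pi)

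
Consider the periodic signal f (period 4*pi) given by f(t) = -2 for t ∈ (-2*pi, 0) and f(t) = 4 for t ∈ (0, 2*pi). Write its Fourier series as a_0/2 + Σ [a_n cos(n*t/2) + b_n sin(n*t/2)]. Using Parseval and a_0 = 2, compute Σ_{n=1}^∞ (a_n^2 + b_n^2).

Parseval: a_0^2/2 + Σ_{n≥1} (a_n^2+b_n^2) = (1/(2*pi)) ∫_{-2*pi}^{2*pi} f(t)^2 dt = 20.
Subtract a_0^2/2 = 2: Σ (a_n^2+b_n^2) = 18.

18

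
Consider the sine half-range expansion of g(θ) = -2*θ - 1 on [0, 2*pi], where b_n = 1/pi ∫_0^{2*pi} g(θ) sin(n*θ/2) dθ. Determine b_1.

-8 - 4/pi

b_1 = 1/pi ∫_0^{2*pi} (-2*θ - 1) sin(θ/2) dθ.
Integrating by parts (boundary term plus one more integral), an antiderivative of (-2*θ - 1) sin(θ/2) is 4*θ*cos(θ/2) - 8*sin(θ/2) + 2*cos(θ/2); evaluating from 0 to 2*pi: ∫_{0}^{2*pi} (-2*θ - 1) sin(θ/2) dθ = (-8*pi - 2) - (2) = -8*pi - 4.
Hence b_1 = (1/pi)·(-8*pi - 4) = -8 - 4/pi.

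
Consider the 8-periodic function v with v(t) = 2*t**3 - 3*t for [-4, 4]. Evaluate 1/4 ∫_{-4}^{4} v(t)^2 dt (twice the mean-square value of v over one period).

1/4 ∫_{-4}^{4} v(t)^2 dt = 1/4 · (496768/35) = 124192/35.

124192/35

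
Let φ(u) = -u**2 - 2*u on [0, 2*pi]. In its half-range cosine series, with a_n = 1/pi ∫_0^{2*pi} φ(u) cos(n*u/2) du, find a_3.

16*(1 + pi)/(9*pi)

a_3 = 1/pi ∫_0^{2*pi} (-u**2 - 2*u) cos(3*u/2) du.
Integrating by parts twice (tabular method), an antiderivative of (-u**2 - 2*u) cos(3*u/2) is -2*u**2*sin(3*u/2)/3 - 4*u*sin(3*u/2)/3 - 8*u*cos(3*u/2)/9 + 16*sin(3*u/2)/27 - 8*cos(3*u/2)/9; evaluating from 0 to 2*pi: ∫_{0}^{2*pi} (-u**2 - 2*u) cos(3*u/2) du = (8/9 + 16*pi/9) - (-8/9) = 16/9 + 16*pi/9.
Hence a_3 = (1/pi)·(16/9 + 16*pi/9) = 16*(1 + pi)/(9*pi).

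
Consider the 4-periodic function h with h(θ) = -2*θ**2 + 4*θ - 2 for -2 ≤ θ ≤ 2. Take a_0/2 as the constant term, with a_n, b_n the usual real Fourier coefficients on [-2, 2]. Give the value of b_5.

b_5 = 1/2 ∫_{-2}^{2} h(θ) sin(5*pi*θ/2) dθ.
Integrating by parts twice (tabular method), an antiderivative of (-2*θ**2 + 4*θ - 2) sin(5*pi*θ/2) is 4*θ**2*cos(5*pi*θ/2)/(5*pi) - 16*θ*sin(5*pi*θ/2)/(25*pi**2) - 8*θ*cos(5*pi*θ/2)/(5*pi) + 16*sin(5*pi*θ/2)/(25*pi**2) - 32*cos(5*pi*θ/2)/(125*pi**3) + 4*cos(5*pi*θ/2)/(5*pi); evaluating from -2 to 2: ∫_{-2}^{2} (-2*θ**2 + 4*θ - 2) sin(5*pi*θ/2) dθ = (4*(8 - 25*pi**2)/(125*pi**3)) - (4*(8 - 225*pi**2)/(125*pi**3)) = 32/(5*pi).
Hence b_5 = (1/2)·(32/(5*pi)) = 16/(5*pi).

16/(5*pi)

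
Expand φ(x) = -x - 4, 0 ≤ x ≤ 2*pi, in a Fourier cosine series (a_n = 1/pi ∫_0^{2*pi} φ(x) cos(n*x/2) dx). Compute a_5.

a_5 = 1/pi ∫_0^{2*pi} (-x - 4) cos(5*x/2) dx.
Integrating by parts (boundary term plus one more integral), an antiderivative of (-x - 4) cos(5*x/2) is -2*x*sin(5*x/2)/5 - 8*sin(5*x/2)/5 - 4*cos(5*x/2)/25; evaluating from 0 to 2*pi: ∫_{0}^{2*pi} (-x - 4) cos(5*x/2) dx = (4/25) - (-4/25) = 8/25.
Hence a_5 = (1/pi)·(8/25) = 8/(25*pi).

8/(25*pi)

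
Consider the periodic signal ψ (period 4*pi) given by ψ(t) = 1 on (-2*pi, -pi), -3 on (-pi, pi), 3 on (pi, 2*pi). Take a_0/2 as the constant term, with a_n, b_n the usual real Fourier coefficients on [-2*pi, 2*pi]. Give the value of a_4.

0

a_4 = (1/(2*pi)) ∫_{-2*pi}^{2*pi} ψ(t) cos(2*t) dt.
Split the integral at the breakpoints.
Directly, an antiderivative of (1) cos(2*t) is sin(2*t)/2; evaluating from -2*pi to -pi: ∫_{-2*pi}^{-pi} (1) cos(2*t) dt = (0) - (0) = 0.
Directly, an antiderivative of (-3) cos(2*t) is -3*sin(2*t)/2; evaluating from -pi to pi: ∫_{-pi}^{pi} (-3) cos(2*t) dt = (0) - (0) = 0.
Directly, an antiderivative of (3) cos(2*t) is 3*sin(2*t)/2; evaluating from pi to 2*pi: ∫_{pi}^{2*pi} (3) cos(2*t) dt = (0) - (0) = 0.
Summing the pieces and multiplying by (1/(2*pi)) gives a_4 = 0.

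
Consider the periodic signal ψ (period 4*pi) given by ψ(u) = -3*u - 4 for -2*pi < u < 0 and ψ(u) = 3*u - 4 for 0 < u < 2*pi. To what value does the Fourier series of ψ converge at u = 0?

-4

ψ is continuous at u = 0 with value -4, so the series converges to -4 there.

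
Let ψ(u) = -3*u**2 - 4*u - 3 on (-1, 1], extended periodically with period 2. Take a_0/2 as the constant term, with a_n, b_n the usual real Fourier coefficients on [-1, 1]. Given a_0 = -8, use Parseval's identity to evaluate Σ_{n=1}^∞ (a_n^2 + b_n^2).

184/15

Parseval: a_0^2/2 + Σ_{n≥1} (a_n^2+b_n^2) = ∫_{-1}^{1} ψ(u)^2 du = 664/15.
Subtract a_0^2/2 = 32: Σ (a_n^2+b_n^2) = 184/15.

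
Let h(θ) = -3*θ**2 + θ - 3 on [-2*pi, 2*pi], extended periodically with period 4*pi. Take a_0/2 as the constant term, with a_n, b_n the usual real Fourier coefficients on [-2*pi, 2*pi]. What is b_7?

4/7

b_7 = (1/(2*pi)) ∫_{-2*pi}^{2*pi} h(θ) sin(7*θ/2) dθ.
Integrating by parts twice (tabular method), an antiderivative of (-3*θ**2 + θ - 3) sin(7*θ/2) is 6*θ**2*cos(7*θ/2)/7 - 24*θ*sin(7*θ/2)/49 - 2*θ*cos(7*θ/2)/7 + 4*sin(7*θ/2)/49 + 246*cos(7*θ/2)/343; evaluating from -2*pi to 2*pi: ∫_{-2*pi}^{2*pi} (-3*θ**2 + θ - 3) sin(7*θ/2) dθ = (-24*pi**2/7 - 246/343 + 4*pi/7) - (-24*pi**2/7 - 4*pi/7 - 246/343) = 8*pi/7.
Hence b_7 = (1/(2*pi))·(8*pi/7) = 4/7.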